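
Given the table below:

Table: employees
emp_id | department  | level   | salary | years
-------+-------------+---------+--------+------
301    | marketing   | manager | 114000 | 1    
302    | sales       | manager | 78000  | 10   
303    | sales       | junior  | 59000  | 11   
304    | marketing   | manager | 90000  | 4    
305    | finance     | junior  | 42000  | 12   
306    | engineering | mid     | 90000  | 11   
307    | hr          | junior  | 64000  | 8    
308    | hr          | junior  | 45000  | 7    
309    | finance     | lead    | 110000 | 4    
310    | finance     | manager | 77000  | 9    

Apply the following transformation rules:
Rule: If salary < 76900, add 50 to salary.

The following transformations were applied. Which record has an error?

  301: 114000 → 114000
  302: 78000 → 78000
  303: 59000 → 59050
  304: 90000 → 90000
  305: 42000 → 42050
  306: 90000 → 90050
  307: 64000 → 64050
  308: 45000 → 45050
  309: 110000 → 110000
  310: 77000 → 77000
Record 306 has an error. The correct transformed value should be 90000, not 90050.

Step 1: Check each record against the rule
Step 2: Record 306 has salary = 90000
Step 3: Since 90000 >= 76900, the bonus should not have been applied
Step 4: Correct value = 90000, but claimed value = 90050
Conclusion: Record 306 has the error.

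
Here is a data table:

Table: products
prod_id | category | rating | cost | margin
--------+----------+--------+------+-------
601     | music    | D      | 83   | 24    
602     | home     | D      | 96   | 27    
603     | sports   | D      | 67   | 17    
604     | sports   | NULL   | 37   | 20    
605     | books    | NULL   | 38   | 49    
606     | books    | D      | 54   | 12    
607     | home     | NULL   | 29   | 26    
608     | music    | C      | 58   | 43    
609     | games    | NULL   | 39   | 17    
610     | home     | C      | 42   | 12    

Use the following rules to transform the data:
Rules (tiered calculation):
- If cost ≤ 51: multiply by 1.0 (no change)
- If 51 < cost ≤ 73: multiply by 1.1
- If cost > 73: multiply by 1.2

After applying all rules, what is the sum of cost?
596.7

Step 1: Tier 1 (cost ≤ 51): 5 records, sum = 185 × 1.0 = 185.0
Step 2: Tier 2 (51 < cost ≤ 73): 3 records, sum = 179 × 1.1 = 196.9
Step 3: Tier 3 (cost > 73): 2 records, sum = 179 × 1.2 = 214.8
Step 4: Final sum = 185.0 + 196.9 + 214.8 = 596.7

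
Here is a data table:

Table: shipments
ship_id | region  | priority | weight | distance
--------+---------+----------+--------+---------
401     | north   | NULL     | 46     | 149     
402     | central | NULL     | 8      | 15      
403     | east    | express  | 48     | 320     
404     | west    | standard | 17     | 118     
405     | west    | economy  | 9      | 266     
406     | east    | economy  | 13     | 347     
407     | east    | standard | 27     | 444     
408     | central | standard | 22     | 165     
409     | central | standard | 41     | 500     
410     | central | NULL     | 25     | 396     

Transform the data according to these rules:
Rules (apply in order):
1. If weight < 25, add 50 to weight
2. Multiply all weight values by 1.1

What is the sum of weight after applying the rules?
556.6

Step 1: Apply Rule 1 - Add 50 to records with weight < 25
  - 5 records affected: 69 + (5 × 50) = 319
  - Unaffected records: 187
  - Sum after Rule 1: 506
Step 2: Apply Rule 2 - Multiply all by 1.1
  - 506 × 1.1 = 556.6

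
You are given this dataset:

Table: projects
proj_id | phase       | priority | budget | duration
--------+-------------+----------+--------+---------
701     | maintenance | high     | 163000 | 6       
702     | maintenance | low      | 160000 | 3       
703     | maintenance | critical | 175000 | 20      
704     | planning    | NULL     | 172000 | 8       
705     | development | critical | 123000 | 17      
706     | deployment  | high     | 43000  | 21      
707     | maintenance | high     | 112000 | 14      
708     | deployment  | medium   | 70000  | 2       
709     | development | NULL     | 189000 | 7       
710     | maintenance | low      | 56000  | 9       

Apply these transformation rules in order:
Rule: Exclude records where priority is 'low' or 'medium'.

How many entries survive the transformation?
7

Step 1: Count records to exclude
  - 2 (low) + 1 (medium) = 3 records
Step 2: Total records: 10
Step 3: Remaining = 10 - 3 = 7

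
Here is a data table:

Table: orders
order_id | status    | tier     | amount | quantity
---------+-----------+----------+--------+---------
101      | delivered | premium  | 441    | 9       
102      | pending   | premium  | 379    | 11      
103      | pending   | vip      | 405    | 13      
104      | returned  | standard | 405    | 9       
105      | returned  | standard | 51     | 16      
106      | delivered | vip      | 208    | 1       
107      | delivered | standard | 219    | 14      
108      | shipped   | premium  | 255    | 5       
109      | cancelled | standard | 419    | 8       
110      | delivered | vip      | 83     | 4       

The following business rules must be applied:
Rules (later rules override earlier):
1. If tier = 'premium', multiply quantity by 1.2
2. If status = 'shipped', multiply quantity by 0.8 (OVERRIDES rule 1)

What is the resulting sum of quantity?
93.0

Step 1: Rule 2 takes priority for records with status = 'shipped'
  - 1 records: 5 × 0.8 = 4.0
Step 2: Rule 1 applies to remaining records with tier = 'premium'
  - 2 records: 20 × 1.2 = 24.0
Step 3: Other records unchanged: 65
Step 4: Final sum = 4.0 + 24.0 + 65 = 93.0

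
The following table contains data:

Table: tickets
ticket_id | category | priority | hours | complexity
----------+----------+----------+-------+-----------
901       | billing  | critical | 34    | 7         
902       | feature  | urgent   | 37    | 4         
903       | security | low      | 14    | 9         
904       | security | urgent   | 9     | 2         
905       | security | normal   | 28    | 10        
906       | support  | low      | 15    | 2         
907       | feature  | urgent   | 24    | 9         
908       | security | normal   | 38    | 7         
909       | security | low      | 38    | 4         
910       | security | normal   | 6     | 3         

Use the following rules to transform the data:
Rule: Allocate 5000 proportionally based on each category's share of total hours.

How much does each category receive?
billing: 699.59, feature: 1255.14, security: 2736.63, support: 308.64

Step 1: Calculate total hours = 243
Step 2: Calculate each category's proportion:
  billing: 34/243 = 13.99% → 699.59
  feature: 61/243 = 25.10% → 1255.14
  security: 133/243 = 54.73% → 2736.63
  support: 15/243 = 6.17% → 308.64
Step 3: Verify: sum of allocations ≈ 5000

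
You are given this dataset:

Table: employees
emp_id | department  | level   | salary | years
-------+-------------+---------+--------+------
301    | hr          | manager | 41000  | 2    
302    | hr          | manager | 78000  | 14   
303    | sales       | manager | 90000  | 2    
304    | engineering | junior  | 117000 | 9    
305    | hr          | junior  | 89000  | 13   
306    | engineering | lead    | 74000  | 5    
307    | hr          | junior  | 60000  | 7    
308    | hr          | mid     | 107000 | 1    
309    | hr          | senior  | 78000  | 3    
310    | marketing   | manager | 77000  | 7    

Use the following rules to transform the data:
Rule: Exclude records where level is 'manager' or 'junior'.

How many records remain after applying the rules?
3

Step 1: Count records to exclude
  - 4 (manager) + 3 (junior) = 7 records
Step 2: Total records: 10
Step 3: Remaining = 10 - 7 = 3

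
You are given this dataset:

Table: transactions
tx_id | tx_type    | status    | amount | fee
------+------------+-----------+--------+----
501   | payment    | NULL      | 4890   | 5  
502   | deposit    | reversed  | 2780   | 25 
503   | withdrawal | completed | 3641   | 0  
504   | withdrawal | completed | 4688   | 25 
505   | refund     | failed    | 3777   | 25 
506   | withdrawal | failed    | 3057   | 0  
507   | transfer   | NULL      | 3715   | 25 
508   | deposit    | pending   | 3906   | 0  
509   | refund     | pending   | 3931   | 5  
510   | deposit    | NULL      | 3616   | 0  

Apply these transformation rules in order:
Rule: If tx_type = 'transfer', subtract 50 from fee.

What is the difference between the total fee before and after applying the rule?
50

Step 1: Original sum of fee = 110
Step 2: 1 records have tx_type = 'transfer'
Step 3: Each affected record changes by -50
Step 4: Total change = 1 × -50 = -50
Step 5: New sum = 110 + -50 = 60
Step 6: Difference = |60 - 110| = 50
        (Sum decreased by 50)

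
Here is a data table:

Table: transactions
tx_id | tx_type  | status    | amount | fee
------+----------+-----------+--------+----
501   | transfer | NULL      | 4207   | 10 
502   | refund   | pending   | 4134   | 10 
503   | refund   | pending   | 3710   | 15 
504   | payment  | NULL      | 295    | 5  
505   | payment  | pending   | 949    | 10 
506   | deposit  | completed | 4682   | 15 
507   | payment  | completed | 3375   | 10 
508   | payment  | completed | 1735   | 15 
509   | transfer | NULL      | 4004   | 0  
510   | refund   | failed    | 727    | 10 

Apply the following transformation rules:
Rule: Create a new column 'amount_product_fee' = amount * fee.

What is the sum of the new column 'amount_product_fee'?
287300

Step 1: For each record, compute amount * fee
Example calculations:
  4207 * 10 = 42070
  4134 * 10 = 41340
  3710 * 15 = 55650
  ...
Step 2: Sum all derived values
Step 3: Total = 287300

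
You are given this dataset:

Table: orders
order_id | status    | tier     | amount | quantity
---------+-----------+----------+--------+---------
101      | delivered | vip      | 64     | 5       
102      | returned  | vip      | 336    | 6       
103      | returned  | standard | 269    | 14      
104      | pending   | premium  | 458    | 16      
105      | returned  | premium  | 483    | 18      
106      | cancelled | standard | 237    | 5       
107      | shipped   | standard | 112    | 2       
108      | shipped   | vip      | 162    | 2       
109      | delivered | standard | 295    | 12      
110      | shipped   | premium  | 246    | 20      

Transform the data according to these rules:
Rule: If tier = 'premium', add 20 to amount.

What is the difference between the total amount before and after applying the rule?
60

Step 1: Original sum of amount = 2662
Step 2: 3 records have tier = 'premium'
Step 3: Each affected record changes by 20
Step 4: Total change = 3 × 20 = 60
Step 5: New sum = 2662 + 60 = 2722
Step 6: Difference = |2722 - 2662| = 60
        (Sum increased by 60)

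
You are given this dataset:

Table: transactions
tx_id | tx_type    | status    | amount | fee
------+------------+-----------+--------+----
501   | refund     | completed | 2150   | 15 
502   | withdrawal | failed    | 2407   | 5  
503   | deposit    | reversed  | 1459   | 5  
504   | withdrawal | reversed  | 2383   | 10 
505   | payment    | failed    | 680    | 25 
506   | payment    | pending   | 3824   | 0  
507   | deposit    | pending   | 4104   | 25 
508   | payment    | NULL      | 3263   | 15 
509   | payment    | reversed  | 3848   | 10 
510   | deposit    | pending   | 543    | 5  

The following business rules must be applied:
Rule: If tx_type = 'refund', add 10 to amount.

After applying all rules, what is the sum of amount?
24671

Step 1: Count records where tx_type = 'refund': 1
Step 2: Total bonus added: 1 × 10 = 10
Step 3: Original sum of amount: 24661
Step 4: Final sum = 24661 + 10 = 24671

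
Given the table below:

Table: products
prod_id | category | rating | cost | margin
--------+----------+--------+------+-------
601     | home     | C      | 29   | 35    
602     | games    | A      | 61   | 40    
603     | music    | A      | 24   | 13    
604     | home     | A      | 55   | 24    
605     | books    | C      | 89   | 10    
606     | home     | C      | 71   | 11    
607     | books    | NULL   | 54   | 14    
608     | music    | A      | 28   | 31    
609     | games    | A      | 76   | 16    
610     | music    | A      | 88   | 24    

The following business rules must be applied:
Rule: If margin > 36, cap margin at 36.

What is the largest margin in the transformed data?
36

Step 1: Original maximum margin = 40
Step 2: Apply cap at 36
Step 3: 1 records had margin > 36 and were capped
Step 4: Maximum after transformation = 36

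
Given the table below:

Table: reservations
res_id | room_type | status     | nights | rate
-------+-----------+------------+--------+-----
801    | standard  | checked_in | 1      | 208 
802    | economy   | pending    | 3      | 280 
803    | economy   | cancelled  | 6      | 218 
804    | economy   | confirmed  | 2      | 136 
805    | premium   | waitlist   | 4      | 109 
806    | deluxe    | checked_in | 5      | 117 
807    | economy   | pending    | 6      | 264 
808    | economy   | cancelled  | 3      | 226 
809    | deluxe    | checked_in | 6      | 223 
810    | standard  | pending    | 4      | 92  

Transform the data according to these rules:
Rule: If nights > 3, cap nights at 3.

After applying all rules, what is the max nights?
3

Step 1: Original maximum nights = 6
Step 2: Apply cap at 3
Step 3: 6 records had nights > 3 and were capped
Step 4: Maximum after transformation = 3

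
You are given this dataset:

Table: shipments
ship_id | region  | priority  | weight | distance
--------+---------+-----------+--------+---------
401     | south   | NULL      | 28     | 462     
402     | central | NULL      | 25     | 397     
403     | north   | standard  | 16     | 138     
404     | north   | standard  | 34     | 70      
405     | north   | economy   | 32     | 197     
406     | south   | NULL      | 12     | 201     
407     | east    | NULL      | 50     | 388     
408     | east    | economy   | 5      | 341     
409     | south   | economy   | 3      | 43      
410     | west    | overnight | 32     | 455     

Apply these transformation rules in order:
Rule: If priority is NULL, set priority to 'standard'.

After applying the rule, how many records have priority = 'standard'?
6

Step 1: Count records where priority IS NULL
Step 2: Found 4 records with NULL priority
Step 3: These records will have priority set to 'standard'
Step 4: Records already having priority = 'standard': 2
Step 5: Answer: 4 + 2 = 6 records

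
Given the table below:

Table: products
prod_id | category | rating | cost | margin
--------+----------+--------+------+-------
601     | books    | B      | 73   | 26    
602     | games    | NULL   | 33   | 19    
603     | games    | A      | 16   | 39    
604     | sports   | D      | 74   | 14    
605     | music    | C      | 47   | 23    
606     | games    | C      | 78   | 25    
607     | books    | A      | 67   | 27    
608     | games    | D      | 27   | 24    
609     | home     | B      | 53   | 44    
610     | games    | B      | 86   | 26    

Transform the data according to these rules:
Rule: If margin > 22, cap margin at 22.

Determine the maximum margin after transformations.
22

Step 1: Original maximum margin = 44
Step 2: Apply cap at 22
Step 3: 8 records had margin > 22 and were capped
Step 4: Maximum after transformation = 22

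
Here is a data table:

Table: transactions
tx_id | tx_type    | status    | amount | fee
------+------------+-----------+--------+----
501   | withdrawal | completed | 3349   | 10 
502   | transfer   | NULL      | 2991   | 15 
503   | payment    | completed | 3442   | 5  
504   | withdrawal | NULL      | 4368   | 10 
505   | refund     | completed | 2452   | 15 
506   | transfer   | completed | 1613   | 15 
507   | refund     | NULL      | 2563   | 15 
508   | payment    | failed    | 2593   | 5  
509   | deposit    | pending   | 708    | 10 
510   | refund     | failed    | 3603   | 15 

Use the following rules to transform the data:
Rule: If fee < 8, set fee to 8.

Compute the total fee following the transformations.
121

Step 1: 2 records have fee < 8
Step 2: These records originally summed to 10
Step 3: After setting to minimum: 2 × 8 = 16
Step 4: Unaffected records sum: 105
Step 5: Final sum = 16 + 105 = 121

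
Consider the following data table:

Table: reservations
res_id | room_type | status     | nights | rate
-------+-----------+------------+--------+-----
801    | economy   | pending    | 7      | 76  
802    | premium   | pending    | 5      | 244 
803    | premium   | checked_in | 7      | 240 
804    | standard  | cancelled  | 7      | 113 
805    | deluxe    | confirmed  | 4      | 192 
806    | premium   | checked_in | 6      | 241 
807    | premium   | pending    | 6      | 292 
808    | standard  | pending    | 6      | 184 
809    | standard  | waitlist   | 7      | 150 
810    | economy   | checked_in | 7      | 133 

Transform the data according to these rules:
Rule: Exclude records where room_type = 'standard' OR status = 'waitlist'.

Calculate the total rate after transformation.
1418

Step 1: Find records where room_type = 'standard' OR status = 'waitlist'
Step 2: 3 records match, summing to 447
Step 3: Original sum: 1865
Step 4: Remaining sum = 1865 - 447 = 1418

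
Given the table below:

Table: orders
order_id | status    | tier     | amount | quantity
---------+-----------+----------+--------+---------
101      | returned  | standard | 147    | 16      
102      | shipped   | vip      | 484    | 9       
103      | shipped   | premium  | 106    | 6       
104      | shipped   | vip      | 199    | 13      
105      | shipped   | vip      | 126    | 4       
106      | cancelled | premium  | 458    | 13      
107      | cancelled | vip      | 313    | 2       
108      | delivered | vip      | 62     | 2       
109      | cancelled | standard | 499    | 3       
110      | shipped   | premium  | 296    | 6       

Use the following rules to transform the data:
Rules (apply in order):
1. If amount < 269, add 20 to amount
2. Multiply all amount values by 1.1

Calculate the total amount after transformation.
3069.0

Step 1: Apply Rule 1 - Add 20 to records with amount < 269
  - 5 records affected: 640 + (5 × 20) = 740
  - Unaffected records: 2050
  - Sum after Rule 1: 2790
Step 2: Apply Rule 2 - Multiply all by 1.1
  - 2790 × 1.1 = 3069.0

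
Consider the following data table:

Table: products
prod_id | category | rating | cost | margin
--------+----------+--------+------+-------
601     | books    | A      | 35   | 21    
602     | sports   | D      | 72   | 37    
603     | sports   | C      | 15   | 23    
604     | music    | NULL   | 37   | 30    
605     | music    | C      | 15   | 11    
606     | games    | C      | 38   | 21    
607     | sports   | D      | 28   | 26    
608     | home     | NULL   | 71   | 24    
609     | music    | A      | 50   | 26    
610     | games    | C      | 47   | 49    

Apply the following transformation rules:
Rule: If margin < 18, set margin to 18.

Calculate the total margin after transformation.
275

Step 1: 1 records have margin < 18
Step 2: These records originally summed to 11
Step 3: After setting to minimum: 1 × 18 = 18
Step 4: Unaffected records sum: 257
Step 5: Final sum = 18 + 257 = 275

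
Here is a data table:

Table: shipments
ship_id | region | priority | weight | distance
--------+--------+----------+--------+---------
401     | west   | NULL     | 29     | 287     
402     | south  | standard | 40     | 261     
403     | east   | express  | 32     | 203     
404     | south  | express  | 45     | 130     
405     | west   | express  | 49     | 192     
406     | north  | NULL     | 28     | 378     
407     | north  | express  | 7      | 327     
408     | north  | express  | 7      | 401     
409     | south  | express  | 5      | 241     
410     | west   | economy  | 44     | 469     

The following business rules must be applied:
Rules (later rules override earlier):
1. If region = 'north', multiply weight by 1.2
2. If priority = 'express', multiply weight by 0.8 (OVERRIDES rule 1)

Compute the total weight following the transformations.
262.6

Step 1: Rule 2 takes priority for records with priority = 'express'
  - 6 records: 145 × 0.8 = 116.0
Step 2: Rule 1 applies to remaining records with region = 'north'
  - 1 records: 28 × 1.2 = 33.6
Step 3: Other records unchanged: 113
Step 4: Final sum = 116.0 + 33.6 + 113 = 262.6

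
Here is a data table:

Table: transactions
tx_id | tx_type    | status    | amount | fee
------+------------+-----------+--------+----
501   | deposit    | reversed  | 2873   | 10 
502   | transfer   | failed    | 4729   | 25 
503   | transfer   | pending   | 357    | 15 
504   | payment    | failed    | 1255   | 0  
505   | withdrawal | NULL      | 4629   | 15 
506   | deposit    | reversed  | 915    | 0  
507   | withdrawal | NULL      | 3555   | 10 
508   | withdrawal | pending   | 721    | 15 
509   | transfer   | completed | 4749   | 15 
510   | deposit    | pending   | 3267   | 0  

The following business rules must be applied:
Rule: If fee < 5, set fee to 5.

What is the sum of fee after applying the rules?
120

Step 1: 3 records have fee < 5
Step 2: These records originally summed to 0
Step 3: After setting to minimum: 3 × 5 = 15
Step 4: Unaffected records sum: 105
Step 5: Final sum = 15 + 105 = 120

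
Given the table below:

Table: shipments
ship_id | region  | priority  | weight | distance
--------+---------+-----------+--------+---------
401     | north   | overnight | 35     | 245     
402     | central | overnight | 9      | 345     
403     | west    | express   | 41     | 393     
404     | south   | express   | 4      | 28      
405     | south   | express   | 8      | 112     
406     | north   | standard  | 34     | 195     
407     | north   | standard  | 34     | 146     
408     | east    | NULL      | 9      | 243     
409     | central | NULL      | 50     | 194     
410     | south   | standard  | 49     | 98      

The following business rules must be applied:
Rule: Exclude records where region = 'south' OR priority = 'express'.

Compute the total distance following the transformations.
1368

Step 1: Find records where region = 'south' OR priority = 'express'
Step 2: 4 records match, summing to 631
Step 3: Original sum: 1999
Step 4: Remaining sum = 1999 - 631 = 1368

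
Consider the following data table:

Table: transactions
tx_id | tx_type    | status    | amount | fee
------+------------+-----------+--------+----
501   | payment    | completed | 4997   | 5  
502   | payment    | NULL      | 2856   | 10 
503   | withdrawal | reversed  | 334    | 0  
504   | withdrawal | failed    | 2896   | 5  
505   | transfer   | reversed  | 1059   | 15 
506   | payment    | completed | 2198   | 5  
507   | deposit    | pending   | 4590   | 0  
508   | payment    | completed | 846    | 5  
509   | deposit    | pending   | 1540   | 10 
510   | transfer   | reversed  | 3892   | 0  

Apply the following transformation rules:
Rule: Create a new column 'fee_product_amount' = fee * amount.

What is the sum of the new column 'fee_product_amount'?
114530

Step 1: For each record, compute fee * amount
Example calculations:
  5 * 4997 = 24985
  10 * 2856 = 28560
  0 * 334 = 0
  ...
Step 2: Sum all derived values
Step 3: Total = 114530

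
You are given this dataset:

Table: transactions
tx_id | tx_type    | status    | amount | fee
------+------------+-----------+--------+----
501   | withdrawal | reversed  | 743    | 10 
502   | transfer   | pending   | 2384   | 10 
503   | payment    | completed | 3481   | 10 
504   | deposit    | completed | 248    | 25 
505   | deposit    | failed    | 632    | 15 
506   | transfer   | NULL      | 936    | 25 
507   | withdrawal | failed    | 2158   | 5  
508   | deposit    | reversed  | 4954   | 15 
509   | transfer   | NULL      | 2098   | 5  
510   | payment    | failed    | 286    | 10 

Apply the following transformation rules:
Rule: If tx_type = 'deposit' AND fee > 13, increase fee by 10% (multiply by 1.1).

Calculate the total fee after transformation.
135.5

Step 1: Find records where tx_type = 'deposit' AND fee > 13
Step 2: 3 records match, summing to 55
Step 3: After multiplier: 55 × 1.1 = 60.5
Step 4: Unaffected records sum: 75
Step 5: Final sum = 60.5 + 75 = 135.5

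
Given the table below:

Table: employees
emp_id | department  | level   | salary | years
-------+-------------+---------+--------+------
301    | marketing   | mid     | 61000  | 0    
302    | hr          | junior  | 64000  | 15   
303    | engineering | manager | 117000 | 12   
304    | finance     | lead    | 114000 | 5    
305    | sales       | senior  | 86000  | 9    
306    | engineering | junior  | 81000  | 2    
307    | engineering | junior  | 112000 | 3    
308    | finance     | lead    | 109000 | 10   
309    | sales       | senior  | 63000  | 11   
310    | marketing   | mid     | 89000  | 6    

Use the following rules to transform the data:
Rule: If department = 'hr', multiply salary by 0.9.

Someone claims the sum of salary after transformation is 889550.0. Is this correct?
No, the correct result is 889600.0.

Step 1: Calculate the correct sum after transformation
Step 2: Apply multiplier 0.9 to records where department = 'hr'
Step 3: Correct result = 889600.0
Step 4: Claimed result = 889550.0
Step 5: 889600.0 ≠ 889550.0
Conclusion: The claimed result is incorrect. The correct answer is 889600.0.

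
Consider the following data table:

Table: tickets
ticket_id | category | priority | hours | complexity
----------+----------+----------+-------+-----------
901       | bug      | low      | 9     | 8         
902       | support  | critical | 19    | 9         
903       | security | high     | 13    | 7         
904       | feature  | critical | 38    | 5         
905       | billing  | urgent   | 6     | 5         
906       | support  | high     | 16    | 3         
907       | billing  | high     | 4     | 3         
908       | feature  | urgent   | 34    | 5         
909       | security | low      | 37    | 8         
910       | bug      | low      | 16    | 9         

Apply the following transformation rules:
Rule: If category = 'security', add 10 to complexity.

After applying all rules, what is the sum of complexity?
82

Step 1: Count records where category = 'security': 2
Step 2: Total bonus added: 2 × 10 = 20
Step 3: Original sum of complexity: 62
Step 4: Final sum = 62 + 20 = 82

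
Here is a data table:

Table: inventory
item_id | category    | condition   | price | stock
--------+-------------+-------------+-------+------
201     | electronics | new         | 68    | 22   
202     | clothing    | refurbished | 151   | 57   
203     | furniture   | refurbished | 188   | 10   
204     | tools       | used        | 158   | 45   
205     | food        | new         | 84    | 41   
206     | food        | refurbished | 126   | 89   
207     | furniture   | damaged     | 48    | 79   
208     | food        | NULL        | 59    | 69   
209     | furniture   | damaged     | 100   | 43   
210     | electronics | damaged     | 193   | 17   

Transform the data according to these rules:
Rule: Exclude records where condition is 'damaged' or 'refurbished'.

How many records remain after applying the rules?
4

Step 1: Count records to exclude
  - 3 (damaged) + 3 (refurbished) = 6 records
Step 2: Total records: 10
Step 3: Remaining = 10 - 6 = 4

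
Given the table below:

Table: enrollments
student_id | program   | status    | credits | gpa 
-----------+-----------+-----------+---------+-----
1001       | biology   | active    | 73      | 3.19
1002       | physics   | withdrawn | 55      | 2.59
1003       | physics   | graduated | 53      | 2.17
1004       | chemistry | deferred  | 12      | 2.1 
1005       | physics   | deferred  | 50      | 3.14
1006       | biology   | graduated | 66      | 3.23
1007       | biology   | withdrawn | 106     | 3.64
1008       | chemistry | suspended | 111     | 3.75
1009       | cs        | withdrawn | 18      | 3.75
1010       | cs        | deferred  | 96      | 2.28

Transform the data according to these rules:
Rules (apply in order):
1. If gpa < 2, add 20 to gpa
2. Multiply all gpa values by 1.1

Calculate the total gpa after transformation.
32.82

Step 1: Apply Rule 1 - Add 20 to records with gpa < 2
  - 0 records affected: 0 + (0 × 20) = 0
  - Unaffected records: 29.84
  - Sum after Rule 1: 29.84
Step 2: Apply Rule 2 - Multiply all by 1.1
  - 29.84 × 1.1 = 32.82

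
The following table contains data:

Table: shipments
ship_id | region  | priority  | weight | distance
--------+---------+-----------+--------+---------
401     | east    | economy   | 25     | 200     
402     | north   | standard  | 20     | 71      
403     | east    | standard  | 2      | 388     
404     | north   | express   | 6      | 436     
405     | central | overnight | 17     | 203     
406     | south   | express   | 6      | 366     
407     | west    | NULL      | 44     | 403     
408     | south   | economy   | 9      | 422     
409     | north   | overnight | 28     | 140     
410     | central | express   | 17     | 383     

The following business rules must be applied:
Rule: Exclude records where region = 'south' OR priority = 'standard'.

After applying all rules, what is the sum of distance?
1765

Step 1: Find records where region = 'south' OR priority = 'standard'
Step 2: 4 records match, summing to 1247
Step 3: Original sum: 3012
Step 4: Remaining sum = 3012 - 1247 = 1765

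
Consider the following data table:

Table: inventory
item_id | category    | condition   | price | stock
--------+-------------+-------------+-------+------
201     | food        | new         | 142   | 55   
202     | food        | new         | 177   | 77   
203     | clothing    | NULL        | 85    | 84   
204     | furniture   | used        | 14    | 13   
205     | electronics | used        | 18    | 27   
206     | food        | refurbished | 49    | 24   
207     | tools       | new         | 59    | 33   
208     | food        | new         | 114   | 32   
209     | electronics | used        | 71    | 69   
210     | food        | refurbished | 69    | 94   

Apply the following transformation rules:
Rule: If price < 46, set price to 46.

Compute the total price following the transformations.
858

Step 1: 2 records have price < 46
Step 2: These records originally summed to 32
Step 3: After setting to minimum: 2 × 46 = 92
Step 4: Unaffected records sum: 766
Step 5: Final sum = 92 + 766 = 858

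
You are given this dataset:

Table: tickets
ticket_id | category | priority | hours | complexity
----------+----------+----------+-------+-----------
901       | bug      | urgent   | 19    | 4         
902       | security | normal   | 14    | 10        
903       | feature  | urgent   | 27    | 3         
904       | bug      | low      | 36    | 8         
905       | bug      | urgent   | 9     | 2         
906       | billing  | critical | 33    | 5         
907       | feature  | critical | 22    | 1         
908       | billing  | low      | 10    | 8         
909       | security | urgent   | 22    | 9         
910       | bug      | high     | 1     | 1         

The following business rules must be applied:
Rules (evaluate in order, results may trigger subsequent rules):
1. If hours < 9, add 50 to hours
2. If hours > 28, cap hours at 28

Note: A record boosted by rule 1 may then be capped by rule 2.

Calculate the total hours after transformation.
207

Step 1: Apply rule 1 to records with hours < 9
  - 1 records get bonus of 50
  - Of these, 1 records then exceed 28 and get capped
Step 2: Apply rule 2 to records with hours > 28
  - 2 records (original) are capped
Step 3: Calculate final sum = 207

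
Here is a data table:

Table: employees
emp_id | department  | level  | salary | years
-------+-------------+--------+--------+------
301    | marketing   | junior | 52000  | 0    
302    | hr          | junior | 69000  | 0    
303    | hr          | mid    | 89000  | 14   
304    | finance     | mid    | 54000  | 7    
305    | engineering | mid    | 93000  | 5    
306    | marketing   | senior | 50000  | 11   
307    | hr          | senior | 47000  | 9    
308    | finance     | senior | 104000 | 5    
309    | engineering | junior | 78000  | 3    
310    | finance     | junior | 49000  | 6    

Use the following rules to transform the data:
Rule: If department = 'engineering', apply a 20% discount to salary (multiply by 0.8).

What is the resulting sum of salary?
650800.0

Step 1: Records with department = 'engineering' have total salary = 171000
Step 2: Apply multiplier: 171000 × 0.8 = 136800.0
Step 3: Other records total: 514000
Step 4: Final sum = 136800.0 + 514000 = 650800.0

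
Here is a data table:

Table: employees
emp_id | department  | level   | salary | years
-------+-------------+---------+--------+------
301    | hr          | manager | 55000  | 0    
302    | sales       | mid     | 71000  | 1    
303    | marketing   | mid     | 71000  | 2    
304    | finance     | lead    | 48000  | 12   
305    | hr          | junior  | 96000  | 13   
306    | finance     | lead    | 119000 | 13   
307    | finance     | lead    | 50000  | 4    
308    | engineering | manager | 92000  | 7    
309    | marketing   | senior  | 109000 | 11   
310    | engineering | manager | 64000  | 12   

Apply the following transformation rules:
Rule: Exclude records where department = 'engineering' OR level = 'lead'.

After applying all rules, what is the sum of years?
27

Step 1: Find records where department = 'engineering' OR level = 'lead'
Step 2: 5 records match, summing to 48
Step 3: Original sum: 75
Step 4: Remaining sum = 75 - 48 = 27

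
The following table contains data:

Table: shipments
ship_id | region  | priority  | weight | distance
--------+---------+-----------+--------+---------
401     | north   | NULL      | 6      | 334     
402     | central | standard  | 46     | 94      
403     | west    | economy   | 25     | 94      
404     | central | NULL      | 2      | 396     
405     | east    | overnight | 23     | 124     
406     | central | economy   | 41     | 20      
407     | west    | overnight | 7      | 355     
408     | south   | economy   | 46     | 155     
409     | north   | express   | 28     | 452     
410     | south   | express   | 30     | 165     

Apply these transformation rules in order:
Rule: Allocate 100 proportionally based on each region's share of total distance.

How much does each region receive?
central: 23.3, east: 5.66, north: 35.91, south: 14.62, west: 20.51

Step 1: Calculate total distance = 2189
Step 2: Calculate each region's proportion:
  central: 510/2189 = 23.30% → 23.3
  east: 124/2189 = 5.66% → 5.66
  north: 786/2189 = 35.91% → 35.91
  south: 320/2189 = 14.62% → 14.62
  west: 449/2189 = 20.51% → 20.51
Step 3: Verify: sum of allocations ≈ 100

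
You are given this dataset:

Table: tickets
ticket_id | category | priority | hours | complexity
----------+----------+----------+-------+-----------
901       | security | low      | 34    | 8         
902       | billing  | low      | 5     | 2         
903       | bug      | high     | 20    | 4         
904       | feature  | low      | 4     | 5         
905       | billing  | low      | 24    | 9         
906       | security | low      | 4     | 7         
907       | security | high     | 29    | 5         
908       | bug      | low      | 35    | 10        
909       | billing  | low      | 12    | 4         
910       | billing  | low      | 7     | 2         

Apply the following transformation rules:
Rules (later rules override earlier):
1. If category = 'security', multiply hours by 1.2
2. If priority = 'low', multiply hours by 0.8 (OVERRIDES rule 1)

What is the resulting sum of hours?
154.8

Step 1: Rule 2 takes priority for records with priority = 'low'
  - 8 records: 125 × 0.8 = 100.0
Step 2: Rule 1 applies to remaining records with category = 'security'
  - 1 records: 29 × 1.2 = 34.8
Step 3: Other records unchanged: 20
Step 4: Final sum = 100.0 + 34.8 + 20 = 154.8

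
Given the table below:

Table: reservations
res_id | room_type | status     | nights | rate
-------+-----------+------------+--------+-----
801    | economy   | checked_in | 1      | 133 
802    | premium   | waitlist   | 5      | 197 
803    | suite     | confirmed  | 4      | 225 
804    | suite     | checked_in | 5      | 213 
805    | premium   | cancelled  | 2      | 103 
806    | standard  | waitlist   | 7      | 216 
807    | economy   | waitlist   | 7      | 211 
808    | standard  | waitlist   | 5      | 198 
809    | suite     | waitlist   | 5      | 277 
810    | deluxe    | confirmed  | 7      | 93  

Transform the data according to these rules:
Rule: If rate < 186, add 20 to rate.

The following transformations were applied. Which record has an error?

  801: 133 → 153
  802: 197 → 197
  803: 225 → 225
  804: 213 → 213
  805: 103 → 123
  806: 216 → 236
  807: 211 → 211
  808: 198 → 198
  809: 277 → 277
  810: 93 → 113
Record 806 has an error. The correct transformed value should be 216, not 236.

Step 1: Check each record against the rule
Step 2: Record 806 has rate = 216
Step 3: Since 216 >= 186, the bonus should not have been applied
Step 4: Correct value = 216, but claimed value = 236
Conclusion: Record 806 has the error.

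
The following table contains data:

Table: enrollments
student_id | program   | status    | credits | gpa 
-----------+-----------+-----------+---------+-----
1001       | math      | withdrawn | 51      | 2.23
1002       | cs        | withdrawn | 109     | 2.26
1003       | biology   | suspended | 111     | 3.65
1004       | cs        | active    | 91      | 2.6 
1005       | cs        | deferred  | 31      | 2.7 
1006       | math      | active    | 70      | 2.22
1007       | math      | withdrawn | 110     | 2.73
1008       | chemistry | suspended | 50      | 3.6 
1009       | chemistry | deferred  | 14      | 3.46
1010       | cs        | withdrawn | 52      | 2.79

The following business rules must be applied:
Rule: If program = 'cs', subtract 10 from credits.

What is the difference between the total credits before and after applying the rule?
40

Step 1: Original sum of credits = 689
Step 2: 4 records have program = 'cs'
Step 3: Each affected record changes by -10
Step 4: Total change = 4 × -10 = -40
Step 5: New sum = 689 + -40 = 649
Step 6: Difference = |649 - 689| = 40
        (Sum decreased by 40)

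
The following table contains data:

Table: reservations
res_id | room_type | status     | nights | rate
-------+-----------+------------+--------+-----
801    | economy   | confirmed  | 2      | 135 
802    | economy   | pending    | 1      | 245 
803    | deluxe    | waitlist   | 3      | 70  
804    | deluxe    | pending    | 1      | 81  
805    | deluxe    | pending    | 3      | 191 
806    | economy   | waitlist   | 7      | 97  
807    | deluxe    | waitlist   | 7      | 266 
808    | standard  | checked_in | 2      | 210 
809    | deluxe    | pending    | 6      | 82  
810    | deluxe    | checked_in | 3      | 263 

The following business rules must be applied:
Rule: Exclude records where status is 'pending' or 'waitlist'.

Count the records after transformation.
3

Step 1: Count records to exclude
  - 4 (pending) + 3 (waitlist) = 7 records
Step 2: Total records: 10
Step 3: Remaining = 10 - 7 = 3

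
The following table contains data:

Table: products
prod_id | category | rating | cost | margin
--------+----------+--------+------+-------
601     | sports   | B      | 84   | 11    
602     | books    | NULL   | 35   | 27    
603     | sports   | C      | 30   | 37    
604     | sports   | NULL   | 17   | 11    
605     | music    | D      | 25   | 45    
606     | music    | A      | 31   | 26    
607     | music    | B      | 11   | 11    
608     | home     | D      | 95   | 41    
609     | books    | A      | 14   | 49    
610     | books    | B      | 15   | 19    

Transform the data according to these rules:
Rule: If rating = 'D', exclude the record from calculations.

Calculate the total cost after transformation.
237

Step 1: Identify records where rating = 'D'
Step 2: The excluded records sum to 120
Step 3: Original total cost = 357
Step 4: Remaining total = 357 - 120 = 237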